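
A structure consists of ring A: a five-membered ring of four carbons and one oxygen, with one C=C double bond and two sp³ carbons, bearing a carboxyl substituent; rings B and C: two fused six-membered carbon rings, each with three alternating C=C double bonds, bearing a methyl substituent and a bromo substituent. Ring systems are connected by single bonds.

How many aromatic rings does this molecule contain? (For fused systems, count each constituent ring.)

Ring A has two sp³ carbons, so it is not fully conjugated — not aromatic (2,3-dihydrofuran).
Rings B and C form a fused bicyclic system with 10 sp² atoms and 10 π electrons from ring double bonds. 10 = 4(2)+2, so the system is aromatic and both rings count as aromatic (naphthalene).
Aromatic: B, C. Total: 2.

2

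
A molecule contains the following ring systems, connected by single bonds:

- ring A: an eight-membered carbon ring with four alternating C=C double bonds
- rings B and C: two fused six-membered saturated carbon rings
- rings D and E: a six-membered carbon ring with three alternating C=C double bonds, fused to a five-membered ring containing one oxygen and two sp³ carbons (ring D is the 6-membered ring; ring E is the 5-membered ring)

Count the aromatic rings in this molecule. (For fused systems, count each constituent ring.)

1

Ring A has only sp² ring atoms; a planar conformation would have a fully conjugated π system of 8 electrons. But 8 = 4(2), which is 4n not 4n+2, so ring A is not aromatic (cyclooctatetraene) — cyclooctatetraene distorts into a non-planar tub to avoid antiaromaticity.
Ring B has only sp³ atoms, so it is not fully conjugated — not aromatic (cyclohexane ring).
Ring C has only sp³ atoms, so it is not fully conjugated — not aromatic (cyclohexane ring).
Ring D is planar and fully conjugated; 3 ring double bonds give 6 π electrons. Since 6 = 4n+2 (n=1), ring D is aromatic (benzene ring).
Ring E has two sp³ carbons, so it is not fully conjugated — not aromatic (oxolane ring).
Aromatic: D. Total: 1.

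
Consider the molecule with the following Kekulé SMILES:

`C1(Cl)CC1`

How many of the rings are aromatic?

0

The SMILES encodes a three-membered saturated carbon ring.
The 3-membered ring has only sp³ atoms, so it is not fully conjugated — not aromatic (cyclopropane).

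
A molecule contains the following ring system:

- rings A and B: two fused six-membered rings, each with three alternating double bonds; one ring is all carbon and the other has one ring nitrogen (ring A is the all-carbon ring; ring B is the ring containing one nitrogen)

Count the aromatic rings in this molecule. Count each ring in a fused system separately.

Rings A and B form a fused bicyclic system (with one nitrogen) with 10 sp² atoms and 10 π electrons from ring double bonds. 10 = 4(2)+2, so the system is aromatic and both rings count as aromatic (quinoline).
Aromatic: A, B. Total: 2.

2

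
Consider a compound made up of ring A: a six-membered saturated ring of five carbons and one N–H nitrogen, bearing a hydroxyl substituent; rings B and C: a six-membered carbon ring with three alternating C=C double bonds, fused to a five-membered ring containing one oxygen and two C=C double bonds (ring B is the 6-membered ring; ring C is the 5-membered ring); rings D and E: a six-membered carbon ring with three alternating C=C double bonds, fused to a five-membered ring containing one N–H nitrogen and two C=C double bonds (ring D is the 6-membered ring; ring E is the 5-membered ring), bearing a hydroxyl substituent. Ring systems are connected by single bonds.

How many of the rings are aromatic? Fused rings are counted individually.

4

Ring A has only sp³ atoms, so it is not fully conjugated — not aromatic (piperidine).
Rings B and C form a fused bicyclic system (with one oxygen) with 9 sp² atoms and 10 π electrons from ring double bonds plus a heteroatom lone pair. 10 = 4(2)+2, so the system is aromatic and both rings count as aromatic (benzofuran).
Rings D and E form a fused bicyclic system (with one N–H) with 9 sp² atoms and 10 π electrons from ring double bonds plus a heteroatom lone pair. 10 = 4(2)+2, so the system is aromatic and both rings count as aromatic (indole).
Aromatic: B, C, D, E. Total: 4.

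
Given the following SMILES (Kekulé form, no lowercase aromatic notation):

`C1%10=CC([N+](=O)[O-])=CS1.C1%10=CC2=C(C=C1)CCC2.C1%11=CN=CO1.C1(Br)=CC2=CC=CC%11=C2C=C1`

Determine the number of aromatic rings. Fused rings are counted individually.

5

The SMILES encodes a five-membered ring of four carbons and one sulfur, with two C=C double bonds; a six-membered carbon ring with three alternating C=C double bonds, fused to a saturated five-membered carbon ring; a five-membered ring with an oxygen at position 1 and a nitrogen at position 3 (in a C=N bond), with two double bonds; two fused six-membered carbon rings, each with three alternating C=C double bonds.
The 5-membered ring with one sulfur is fully conjugated (every ring atom contributes a p orbital); 2 ring double bonds (4 π electrons) plus a heteroatom lone pair (2) give 6 π electrons. Since 6 = 4n+2 (n=1), it is aromatic (thiophene).
The 6-membered ring is fully conjugated (every ring atom contributes a p orbital); 3 ring double bonds give 6 π electrons. That satisfies 4n+2 with n=1, so it is aromatic (benzene ring).
The 5-membered ring has three sp³ carbons, so it is not fully conjugated — not aromatic (cyclopentane ring).
The 5-membered ring with one oxygen and one =N– is planar and fully conjugated; 2 ring double bonds (4 π electrons) plus a heteroatom lone pair (2) give 6 π electrons. Since 6 = 4n+2 (n=1), it is aromatic (oxazole).
The fused 6/6-membered bicyclic is a single π system with 10 sp² atoms and 10 π electrons from ring double bonds. 10 = 4(2)+2, so the system is aromatic and both rings count as aromatic (naphthalene).
5 of the 6 rings are aromatic. Total: 5.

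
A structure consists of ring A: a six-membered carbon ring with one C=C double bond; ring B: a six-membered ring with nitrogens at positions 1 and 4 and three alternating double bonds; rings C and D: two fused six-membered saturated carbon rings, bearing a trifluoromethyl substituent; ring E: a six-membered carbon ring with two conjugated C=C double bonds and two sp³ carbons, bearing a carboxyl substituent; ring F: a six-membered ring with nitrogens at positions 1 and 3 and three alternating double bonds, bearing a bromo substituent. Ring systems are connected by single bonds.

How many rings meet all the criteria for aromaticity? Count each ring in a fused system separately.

Ring A has four sp³ carbons, so it is not fully conjugated — not aromatic (cyclohexene).
Ring B has a continuous p-orbital overlap around the ring; 3 ring double bonds give 6 π electrons. Since 6 = 4n+2 (n=1), ring B is aromatic (pyrazine).
Ring C has only sp³ atoms, so it is not fully conjugated — not aromatic (cyclohexane ring).
Ring D has only sp³ atoms, so it is not fully conjugated — not aromatic (cyclohexane ring).
Ring E has two sp³ carbons, so it is not fully conjugated — not aromatic (1,3-cyclohexadiene).
Ring F has a continuous p-orbital overlap around the ring; 3 ring double bonds give 6 π electrons. 6 = 4(1)+2, so ring F is aromatic (pyrimidine).
Aromatic: B, F. Total: 2.

2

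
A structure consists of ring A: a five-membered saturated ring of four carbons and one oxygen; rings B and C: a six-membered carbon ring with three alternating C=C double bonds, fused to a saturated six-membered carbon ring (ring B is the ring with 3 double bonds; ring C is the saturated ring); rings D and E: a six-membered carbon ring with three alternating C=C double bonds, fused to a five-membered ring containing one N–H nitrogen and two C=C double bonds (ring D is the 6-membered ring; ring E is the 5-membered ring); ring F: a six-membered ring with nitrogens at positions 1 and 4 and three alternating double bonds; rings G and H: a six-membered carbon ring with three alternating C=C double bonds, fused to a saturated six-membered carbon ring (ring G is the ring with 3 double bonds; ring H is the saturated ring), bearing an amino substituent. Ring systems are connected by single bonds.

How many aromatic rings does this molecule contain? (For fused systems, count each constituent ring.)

5

Ring A has only sp³ atoms, so it is not fully conjugated — not aromatic (tetrahydrofuran).
Ring B is planar and fully conjugated; 3 ring double bonds give 6 π electrons. That satisfies 4n+2 with n=1, so ring B is aromatic (benzene ring).
Ring C has four sp³ carbons, so it is not fully conjugated — not aromatic (cyclohexane ring).
Rings D and E form a fused bicyclic system (with one N–H) with 9 sp² atoms and 10 π electrons from ring double bonds plus a heteroatom lone pair. 10 = 4(2)+2, so the system is aromatic and both rings count as aromatic (indole).
Ring F is planar and fully conjugated; 3 ring double bonds give 6 π electrons. That satisfies 4n+2 with n=1, so ring F is aromatic (pyrazine).
Ring G is planar and fully conjugated; 3 ring double bonds give 6 π electrons. That satisfies 4n+2 with n=1, so ring G is aromatic (benzene ring).
Ring H has four sp³ carbons, so it is not fully conjugated — not aromatic (cyclohexane ring).
Aromatic: B, D, E, F, G. Total: 5.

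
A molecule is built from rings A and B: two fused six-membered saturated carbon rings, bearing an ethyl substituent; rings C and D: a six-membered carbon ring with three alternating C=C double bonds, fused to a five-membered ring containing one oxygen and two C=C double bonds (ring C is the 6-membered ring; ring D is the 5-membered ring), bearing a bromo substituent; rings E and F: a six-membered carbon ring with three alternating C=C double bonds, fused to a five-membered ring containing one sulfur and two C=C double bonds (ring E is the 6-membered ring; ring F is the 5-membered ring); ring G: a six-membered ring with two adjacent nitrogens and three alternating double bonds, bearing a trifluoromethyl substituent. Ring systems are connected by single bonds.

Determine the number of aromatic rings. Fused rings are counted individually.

Ring A has only sp³ atoms, so it is not fully conjugated — not aromatic (cyclohexane ring).
Ring B has only sp³ atoms, so it is not fully conjugated — not aromatic (cyclohexane ring).
Rings C and D form a fused bicyclic system (with one oxygen) with 9 sp² atoms and 10 π electrons from ring double bonds plus a heteroatom lone pair. 10 = 4(2)+2, so the system is aromatic and both rings count as aromatic (benzofuran).
Rings E and F form a fused bicyclic system (with one sulfur) with 9 sp² atoms and 10 π electrons from ring double bonds plus a heteroatom lone pair. 10 = 4(2)+2, so the system is aromatic and both rings count as aromatic (benzothiophene).
Ring G has a continuous p-orbital overlap around the ring; 3 ring double bonds give 6 π electrons. 6 = 4(1)+2, so ring G is aromatic (pyridazine).
Aromatic: C, D, E, F, G. Total: 5.

5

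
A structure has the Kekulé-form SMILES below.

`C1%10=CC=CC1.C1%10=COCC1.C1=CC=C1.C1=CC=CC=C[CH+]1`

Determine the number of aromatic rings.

1

The SMILES encodes a five-membered carbon ring with two conjugated C=C double bonds and one sp³ carbon; a five-membered ring of four carbons and one oxygen, with one C=C double bond and two sp³ carbons; a four-membered carbon ring with two alternating C=C double bonds; a seven-membered all-carbon ring bearing a positive charge on one carbon, with three C=C double bonds.
The 5-membered ring has one sp³ carbon, so it is not fully conjugated — not aromatic (cyclopentadiene).
The 5-membered ring with one oxygen has two sp³ carbons, so it is not fully conjugated — not aromatic (2,3-dihydrofuran).
The 4-membered ring has only sp² ring atoms; a planar conformation would have a fully conjugated π system of 4 electrons. But 4 = 4(1), which is 4n not 4n+2, so it is not aromatic (cyclobutadiene) — cyclobutadiene is antiaromatic and distorts to a rectangle.
The 7-membered ring is fully conjugated (every ring atom contributes a p orbital); 3 ring double bonds (6 π electrons) plus the carbocation's empty p orbital (0, but keeps the ring conjugated) give 6 π electrons. 6 = 4(1)+2, so it is aromatic (tropylium cation).
1 of the 4 rings is aromatic. Total: 1.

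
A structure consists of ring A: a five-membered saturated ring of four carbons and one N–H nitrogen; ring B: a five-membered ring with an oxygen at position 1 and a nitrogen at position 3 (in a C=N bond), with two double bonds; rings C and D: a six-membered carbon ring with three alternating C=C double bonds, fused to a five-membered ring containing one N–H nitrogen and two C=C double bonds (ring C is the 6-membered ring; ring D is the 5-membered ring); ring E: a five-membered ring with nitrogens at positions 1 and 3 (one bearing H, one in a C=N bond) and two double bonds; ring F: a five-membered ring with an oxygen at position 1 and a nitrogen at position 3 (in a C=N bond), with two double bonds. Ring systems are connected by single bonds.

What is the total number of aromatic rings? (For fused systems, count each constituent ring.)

Ring A has only sp³ atoms, so it is not fully conjugated — not aromatic (pyrrolidine).
Ring B is planar and fully conjugated; 2 ring double bonds (4 π electrons) plus a heteroatom lone pair (2) give 6 π electrons. 6 = 4(1)+2, so ring B is aromatic (oxazole).
Rings C and D form a fused bicyclic system (with one N–H) with 9 sp² atoms and 10 π electrons from ring double bonds plus a heteroatom lone pair. 10 = 4(2)+2, so the system is aromatic and both rings count as aromatic (indole).
Ring E is planar and fully conjugated; 2 ring double bonds (4 π electrons) plus a heteroatom lone pair (2) give 6 π electrons. Since 6 = 4n+2 (n=1), ring E is aromatic (imidazole).
Ring F is planar and fully conjugated; 2 ring double bonds (4 π electrons) plus a heteroatom lone pair (2) give 6 π electrons. Since 6 = 4n+2 (n=1), ring F is aromatic (oxazole).
Aromatic: B, C, D, E, F. Total: 5.

5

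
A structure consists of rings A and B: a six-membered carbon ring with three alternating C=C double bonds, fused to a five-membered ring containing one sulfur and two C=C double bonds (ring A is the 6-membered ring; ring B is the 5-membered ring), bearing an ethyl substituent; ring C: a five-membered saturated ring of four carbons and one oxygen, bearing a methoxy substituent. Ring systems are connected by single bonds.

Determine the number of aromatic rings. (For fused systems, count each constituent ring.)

2

Rings A and B form a fused bicyclic system (with one sulfur) with 9 sp² atoms and 10 π electrons from ring double bonds plus a heteroatom lone pair. 10 = 4(2)+2, so the system is aromatic and both rings count as aromatic (benzothiophene).
Ring C has only sp³ atoms, so it is not fully conjugated — not aromatic (tetrahydrofuran).
Aromatic: A, B. Total: 2.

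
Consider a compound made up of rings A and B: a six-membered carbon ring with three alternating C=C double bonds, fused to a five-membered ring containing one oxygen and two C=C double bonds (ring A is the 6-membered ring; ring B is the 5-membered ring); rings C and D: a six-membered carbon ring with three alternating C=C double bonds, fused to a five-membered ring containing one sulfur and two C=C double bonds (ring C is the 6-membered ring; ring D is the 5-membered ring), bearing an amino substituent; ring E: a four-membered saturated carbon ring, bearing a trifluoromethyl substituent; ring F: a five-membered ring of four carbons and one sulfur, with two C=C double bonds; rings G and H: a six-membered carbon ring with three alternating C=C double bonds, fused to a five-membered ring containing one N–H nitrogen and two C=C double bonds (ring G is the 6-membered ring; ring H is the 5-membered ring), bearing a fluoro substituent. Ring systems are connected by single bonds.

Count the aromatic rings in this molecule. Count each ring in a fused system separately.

7

Rings A and B form a fused bicyclic system (with one oxygen) with 9 sp² atoms and 10 π electrons from ring double bonds plus a heteroatom lone pair. 10 = 4(2)+2, so the system is aromatic and both rings count as aromatic (benzofuran).
Rings C and D form a fused bicyclic system (with one sulfur) with 9 sp² atoms and 10 π electrons from ring double bonds plus a heteroatom lone pair. 10 = 4(2)+2, so the system is aromatic and both rings count as aromatic (benzothiophene).
Ring E has only sp³ atoms, so it is not fully conjugated — not aromatic (cyclobutane).
Ring F has a continuous p-orbital overlap around the ring; 2 ring double bonds (4 π electrons) plus a heteroatom lone pair (2) give 6 π electrons. Since 6 = 4n+2 (n=1), ring F is aromatic (thiophene).
Rings G and H form a fused bicyclic system (with one N–H) with 9 sp² atoms and 10 π electrons from ring double bonds plus a heteroatom lone pair. 10 = 4(2)+2, so the system is aromatic and both rings count as aromatic (indole).
Aromatic: A, B, C, D, F, G, H. Total: 7.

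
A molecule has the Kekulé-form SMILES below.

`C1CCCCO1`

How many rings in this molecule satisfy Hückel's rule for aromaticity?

0

The SMILES encodes a six-membered saturated ring of five carbons and one oxygen.
The 6-membered ring with one oxygen has only sp³ atoms, so it is not fully conjugated — not aromatic (tetrahydropyran).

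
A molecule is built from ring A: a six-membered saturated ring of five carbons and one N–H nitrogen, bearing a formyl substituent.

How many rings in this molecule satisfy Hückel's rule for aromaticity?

Ring A has only sp³ atoms, so it is not fully conjugated — not aromatic (piperidine).

0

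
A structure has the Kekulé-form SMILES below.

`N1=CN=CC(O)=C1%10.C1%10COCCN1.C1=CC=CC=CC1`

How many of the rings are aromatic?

The SMILES encodes a six-membered ring with nitrogens at positions 1 and 3 and three alternating double bonds; a six-membered saturated ring with an oxygen and an N–H nitrogen at positions 1 and 4; a seven-membered carbon ring with three C=C double bonds and one sp³ carbon.
The 6-membered ring with two nitrogens (1,3) is fully conjugated (every ring atom contributes a p orbital); 3 ring double bonds give 6 π electrons. Since 6 = 4n+2 (n=1), it is aromatic (pyrimidine).
The 6-membered ring with one oxygen and one N–H (1,4) has only sp³ atoms, so it is not fully conjugated — not aromatic (morpholine).
The 7-membered ring has one sp³ carbon, so it is not fully conjugated — not aromatic (cycloheptatriene).
1 of the 3 rings is aromatic. Total: 1.

1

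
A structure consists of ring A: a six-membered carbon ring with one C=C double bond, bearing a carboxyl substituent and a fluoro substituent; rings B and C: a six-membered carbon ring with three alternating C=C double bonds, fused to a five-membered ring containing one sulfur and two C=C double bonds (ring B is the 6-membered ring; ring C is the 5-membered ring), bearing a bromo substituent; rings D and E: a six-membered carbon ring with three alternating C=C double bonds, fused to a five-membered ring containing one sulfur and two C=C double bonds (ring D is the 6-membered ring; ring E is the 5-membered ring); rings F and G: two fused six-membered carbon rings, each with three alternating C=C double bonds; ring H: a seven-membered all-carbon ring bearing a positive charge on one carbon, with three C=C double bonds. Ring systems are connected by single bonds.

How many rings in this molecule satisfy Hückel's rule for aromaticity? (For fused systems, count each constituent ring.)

Ring A has four sp³ carbons, so it is not fully conjugated — not aromatic (cyclohexene).
Rings B and C form a fused bicyclic system (with one sulfur) with 9 sp² atoms and 10 π electrons from ring double bonds plus a heteroatom lone pair. 10 = 4(2)+2, so the system is aromatic and both rings count as aromatic (benzothiophene).
Rings D and E form a fused bicyclic system (with one sulfur) with 9 sp² atoms and 10 π electrons from ring double bonds plus a heteroatom lone pair. 10 = 4(2)+2, so the system is aromatic and both rings count as aromatic (benzothiophene).
Rings F and G form a fused bicyclic system with 10 sp² atoms and 10 π electrons from ring double bonds. 10 = 4(2)+2, so the system is aromatic and both rings count as aromatic (naphthalene).
Ring H is planar and fully conjugated; 3 ring double bonds (6 π electrons) plus the carbocation's empty p orbital (0, but keeps the ring conjugated) give 6 π electrons. 6 = 4(1)+2, so ring H is aromatic (tropylium cation).
Aromatic: B, C, D, E, F, G, H. Total: 7.

7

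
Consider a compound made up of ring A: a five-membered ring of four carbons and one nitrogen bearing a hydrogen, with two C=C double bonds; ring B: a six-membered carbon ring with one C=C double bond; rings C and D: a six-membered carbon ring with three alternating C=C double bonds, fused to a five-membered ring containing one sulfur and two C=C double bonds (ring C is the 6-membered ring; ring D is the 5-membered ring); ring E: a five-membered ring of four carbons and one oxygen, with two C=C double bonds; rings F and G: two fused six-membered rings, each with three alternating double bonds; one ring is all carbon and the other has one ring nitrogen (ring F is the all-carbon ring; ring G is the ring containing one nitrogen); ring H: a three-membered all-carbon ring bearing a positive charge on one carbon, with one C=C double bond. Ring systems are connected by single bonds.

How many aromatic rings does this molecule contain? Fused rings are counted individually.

7

Ring A has a continuous p-orbital overlap around the ring; 2 ring double bonds (4 π electrons) plus a heteroatom lone pair (2) give 6 π electrons. That satisfies 4n+2 with n=1, so ring A is aromatic (pyrrole).
Ring B has four sp³ carbons, so it is not fully conjugated — not aromatic (cyclohexene).
Rings C and D form a fused bicyclic system (with one sulfur) with 9 sp² atoms and 10 π electrons from ring double bonds plus a heteroatom lone pair. 10 = 4(2)+2, so the system is aromatic and both rings count as aromatic (benzothiophene).
Ring E is fully conjugated (every ring atom contributes a p orbital); 2 ring double bonds (4 π electrons) plus a heteroatom lone pair (2) give 6 π electrons. Since 6 = 4n+2 (n=1), ring E is aromatic (furan).
Rings F and G form a fused bicyclic system (with one nitrogen) with 10 sp² atoms and 10 π electrons from ring double bonds. 10 = 4(2)+2, so the system is aromatic and both rings count as aromatic (quinoline).
Ring H has a continuous p-orbital overlap around the ring; 1 ring double bond (2 π electrons) plus the carbocation's empty p orbital (0, but keeps the ring conjugated) give 2 π electrons. Since 2 = 4n+2 (n=0), ring H is aromatic (cyclopropenyl cation).
Aromatic: A, C, D, E, F, G, H. Total: 7.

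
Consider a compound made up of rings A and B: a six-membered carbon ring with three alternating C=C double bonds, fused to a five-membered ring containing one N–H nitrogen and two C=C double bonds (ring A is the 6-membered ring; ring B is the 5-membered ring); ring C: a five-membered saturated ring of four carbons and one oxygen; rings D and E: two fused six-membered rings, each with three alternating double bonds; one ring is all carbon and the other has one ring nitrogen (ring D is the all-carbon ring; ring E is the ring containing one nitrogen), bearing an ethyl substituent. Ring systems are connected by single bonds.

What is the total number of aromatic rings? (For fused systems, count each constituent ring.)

4

Rings A and B form a fused bicyclic system (with one N–H) with 9 sp² atoms and 10 π electrons from ring double bonds plus a heteroatom lone pair. 10 = 4(2)+2, so the system is aromatic and both rings count as aromatic (indole).
Ring C has only sp³ atoms, so it is not fully conjugated — not aromatic (tetrahydrofuran).
Rings D and E form a fused bicyclic system (with one nitrogen) with 10 sp² atoms and 10 π electrons from ring double bonds. 10 = 4(2)+2, so the system is aromatic and both rings count as aromatic (quinoline).
Aromatic: A, B, D, E. Total: 4.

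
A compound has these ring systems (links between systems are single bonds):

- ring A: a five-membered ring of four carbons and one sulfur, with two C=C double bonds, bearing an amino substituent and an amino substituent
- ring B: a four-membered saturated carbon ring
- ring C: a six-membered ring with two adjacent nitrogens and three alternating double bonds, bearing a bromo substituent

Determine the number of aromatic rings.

2

Ring A is fully conjugated (every ring atom contributes a p orbital); 2 ring double bonds (4 π electrons) plus a heteroatom lone pair (2) give 6 π electrons. That satisfies 4n+2 with n=1, so ring A is aromatic (thiophene).
Ring B has only sp³ atoms, so it is not fully conjugated — not aromatic (cyclobutane).
Ring C is planar and fully conjugated; 3 ring double bonds give 6 π electrons. 6 = 4(1)+2, so ring C is aromatic (pyridazine).
Aromatic: A, C. Total: 2.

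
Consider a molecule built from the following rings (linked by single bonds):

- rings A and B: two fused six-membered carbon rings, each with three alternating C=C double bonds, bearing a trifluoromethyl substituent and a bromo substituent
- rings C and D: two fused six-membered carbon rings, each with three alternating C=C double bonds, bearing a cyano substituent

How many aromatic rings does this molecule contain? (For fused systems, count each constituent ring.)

Rings A and B form a fused bicyclic system with 10 sp² atoms and 10 π electrons from ring double bonds. 10 = 4(2)+2, so the system is aromatic and both rings count as aromatic (naphthalene).
Rings C and D form a fused bicyclic system with 10 sp² atoms and 10 π electrons from ring double bonds. 10 = 4(2)+2, so the system is aromatic and both rings count as aromatic (naphthalene).
Aromatic: A, B, C, D. Total: 4.

4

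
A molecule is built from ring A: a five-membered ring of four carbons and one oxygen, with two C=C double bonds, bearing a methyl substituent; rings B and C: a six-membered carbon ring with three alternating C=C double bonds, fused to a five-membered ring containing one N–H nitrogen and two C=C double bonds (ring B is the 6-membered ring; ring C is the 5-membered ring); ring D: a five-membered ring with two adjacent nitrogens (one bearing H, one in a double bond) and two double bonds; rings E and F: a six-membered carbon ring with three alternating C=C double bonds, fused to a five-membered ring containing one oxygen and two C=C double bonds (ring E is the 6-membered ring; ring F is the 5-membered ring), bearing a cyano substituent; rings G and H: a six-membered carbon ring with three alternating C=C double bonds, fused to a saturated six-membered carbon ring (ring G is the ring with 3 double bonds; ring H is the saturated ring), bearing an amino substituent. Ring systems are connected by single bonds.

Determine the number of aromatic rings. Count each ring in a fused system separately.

7

Ring A is planar and fully conjugated; 2 ring double bonds (4 π electrons) plus a heteroatom lone pair (2) give 6 π electrons. That satisfies 4n+2 with n=1, so ring A is aromatic (furan).
Rings B and C form a fused bicyclic system (with one N–H) with 9 sp² atoms and 10 π electrons from ring double bonds plus a heteroatom lone pair. 10 = 4(2)+2, so the system is aromatic and both rings count as aromatic (indole).
Ring D has a continuous p-orbital overlap around the ring; 2 ring double bonds (4 π electrons) plus a heteroatom lone pair (2) give 6 π electrons. Since 6 = 4n+2 (n=1), ring D is aromatic (pyrazole).
Rings E and F form a fused bicyclic system (with one oxygen) with 9 sp² atoms and 10 π electrons from ring double bonds plus a heteroatom lone pair. 10 = 4(2)+2, so the system is aromatic and both rings count as aromatic (benzofuran).
Ring G is planar and fully conjugated; 3 ring double bonds give 6 π electrons. That satisfies 4n+2 with n=1, so ring G is aromatic (benzene ring).
Ring H has four sp³ carbons, so it is not fully conjugated — not aromatic (cyclohexane ring).
Aromatic: A, B, C, D, E, F, G. Total: 7.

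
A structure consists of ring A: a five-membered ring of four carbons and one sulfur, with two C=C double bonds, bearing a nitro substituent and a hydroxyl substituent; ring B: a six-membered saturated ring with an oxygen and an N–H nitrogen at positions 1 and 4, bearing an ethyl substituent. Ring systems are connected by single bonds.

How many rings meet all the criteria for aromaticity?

Ring A is planar and fully conjugated; 2 ring double bonds (4 π electrons) plus a heteroatom lone pair (2) give 6 π electrons. Since 6 = 4n+2 (n=1), ring A is aromatic (thiophene).
Ring B has only sp³ atoms, so it is not fully conjugated — not aromatic (morpholine).
Aromatic: A. Total: 1.

1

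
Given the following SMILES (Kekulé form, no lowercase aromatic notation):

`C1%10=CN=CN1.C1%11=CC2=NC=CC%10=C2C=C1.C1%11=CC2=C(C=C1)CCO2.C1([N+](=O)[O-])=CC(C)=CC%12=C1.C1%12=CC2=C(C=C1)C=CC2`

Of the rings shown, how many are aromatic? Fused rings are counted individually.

6

The SMILES encodes a five-membered ring with nitrogens at positions 1 and 3 (one bearing H, one in a C=N bond) and two double bonds; two fused six-membered rings, each with three alternating double bonds; one ring is all carbon and the other has one ring nitrogen; a six-membered carbon ring with three alternating C=C double bonds, fused to a five-membered ring containing one oxygen and two sp³ carbons; a six-membered carbon ring with three alternating C=C double bonds; a six-membered carbon ring with three alternating C=C double bonds, fused to a five-membered carbon ring containing one C=C double bond and one sp³ carbon.
The 5-membered ring with two nitrogens (one N–H, one =N–) has a continuous p-orbital overlap around the ring; 2 ring double bonds (4 π electrons) plus a heteroatom lone pair (2) give 6 π electrons. 6 = 4(1)+2, so it is aromatic (imidazole).
The fused 6/6-membered bicyclic (with one nitrogen) is a single π system with 10 sp² atoms and 10 π electrons from ring double bonds. 10 = 4(2)+2, so the system is aromatic and both rings count as aromatic (quinoline).
The 6-membered ring has a continuous p-orbital overlap around the ring; 3 ring double bonds give 6 π electrons. Since 6 = 4n+2 (n=1), it is aromatic (benzene ring).
The 5-membered ring with one oxygen has two sp³ carbons, so it is not fully conjugated — not aromatic (oxolane ring).
The second 6-membered ring has a continuous p-orbital overlap around the ring; 3 ring double bonds give 6 π electrons. Since 6 = 4n+2 (n=1), it is aromatic (benzene).
The third 6-membered ring is fully conjugated (every ring atom contributes a p orbital); 3 ring double bonds give 6 π electrons. That satisfies 4n+2 with n=1, so it is aromatic (benzene ring).
The 5-membered ring has one sp³ carbon, so it is not fully conjugated — not aromatic (cyclopentene ring).
6 of the 8 rings are aromatic. Total: 6.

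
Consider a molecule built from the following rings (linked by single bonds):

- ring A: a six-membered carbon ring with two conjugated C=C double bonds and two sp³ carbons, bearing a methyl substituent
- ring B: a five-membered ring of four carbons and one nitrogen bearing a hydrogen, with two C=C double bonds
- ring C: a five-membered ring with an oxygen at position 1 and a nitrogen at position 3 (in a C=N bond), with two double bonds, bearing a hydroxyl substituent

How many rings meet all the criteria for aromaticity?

Ring A has two sp³ carbons, so it is not fully conjugated — not aromatic (1,3-cyclohexadiene).
Ring B has a continuous p-orbital overlap around the ring; 2 ring double bonds (4 π electrons) plus a heteroatom lone pair (2) give 6 π electrons. Since 6 = 4n+2 (n=1), ring B is aromatic (pyrrole).
Ring C is planar and fully conjugated; 2 ring double bonds (4 π electrons) plus a heteroatom lone pair (2) give 6 π electrons. Since 6 = 4n+2 (n=1), ring C is aromatic (oxazole).
Aromatic: B, C. Total: 2.

2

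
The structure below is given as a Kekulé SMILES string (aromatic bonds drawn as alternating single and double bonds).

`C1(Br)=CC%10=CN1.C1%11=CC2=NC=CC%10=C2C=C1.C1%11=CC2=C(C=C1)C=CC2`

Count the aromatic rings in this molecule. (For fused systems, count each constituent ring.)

The SMILES encodes a five-membered ring of four carbons and one nitrogen bearing a hydrogen, with two C=C double bonds; two fused six-membered rings, each with three alternating double bonds; one ring is all carbon and the other has one ring nitrogen; a six-membered carbon ring with three alternating C=C double bonds, fused to a five-membered carbon ring containing one C=C double bond and one sp³ carbon.
The 5-membered ring with one N–H is planar and fully conjugated; 2 ring double bonds (4 π electrons) plus a heteroatom lone pair (2) give 6 π electrons. That satisfies 4n+2 with n=1, so it is aromatic (pyrrole).
The fused 6/6-membered bicyclic (with one nitrogen) is a single π system with 10 sp² atoms and 10 π electrons from ring double bonds. 10 = 4(2)+2, so the system is aromatic and both rings count as aromatic (quinoline).
The 6-membered ring is fully conjugated (every ring atom contributes a p orbital); 3 ring double bonds give 6 π electrons. Since 6 = 4n+2 (n=1), it is aromatic (benzene ring).
The 5-membered ring has one sp³ carbon, so it is not fully conjugated — not aromatic (cyclopentene ring).
4 of the 5 rings are aromatic. Total: 4.

4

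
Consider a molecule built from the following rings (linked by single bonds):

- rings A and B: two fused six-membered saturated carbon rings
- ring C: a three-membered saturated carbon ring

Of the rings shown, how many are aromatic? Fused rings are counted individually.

Ring A has only sp³ atoms, so it is not fully conjugated — not aromatic (cyclohexane ring).
Ring B has only sp³ atoms, so it is not fully conjugated — not aromatic (cyclohexane ring).
Ring C has only sp³ atoms, so it is not fully conjugated — not aromatic (cyclopropane).
No ring is aromatic. Total: 0.

0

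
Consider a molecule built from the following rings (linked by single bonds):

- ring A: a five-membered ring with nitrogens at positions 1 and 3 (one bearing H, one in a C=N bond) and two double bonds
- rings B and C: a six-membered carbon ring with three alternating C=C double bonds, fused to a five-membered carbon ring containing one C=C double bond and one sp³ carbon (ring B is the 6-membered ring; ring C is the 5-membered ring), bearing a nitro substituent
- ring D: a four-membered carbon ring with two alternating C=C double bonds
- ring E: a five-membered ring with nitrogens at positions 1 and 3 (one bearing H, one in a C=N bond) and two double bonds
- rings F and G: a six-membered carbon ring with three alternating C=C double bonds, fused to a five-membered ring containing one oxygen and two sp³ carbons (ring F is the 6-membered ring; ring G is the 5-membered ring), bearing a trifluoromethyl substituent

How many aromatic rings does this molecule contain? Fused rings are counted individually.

Ring A is fully conjugated (every ring atom contributes a p orbital); 2 ring double bonds (4 π electrons) plus a heteroatom lone pair (2) give 6 π electrons. That satisfies 4n+2 with n=1, so ring A is aromatic (imidazole).
Ring B is planar and fully conjugated; 3 ring double bonds give 6 π electrons. 6 = 4(1)+2, so ring B is aromatic (benzene ring).
Ring C has one sp³ carbon, so it is not fully conjugated — not aromatic (cyclopentene ring).
Ring D has only sp² ring atoms; a planar conformation would have a fully conjugated π system of 4 electrons. But 4 = 4(1), which is 4n not 4n+2, so ring D is not aromatic (cyclobutadiene) — cyclobutadiene is antiaromatic and distorts to a rectangle.
Ring E is fully conjugated (every ring atom contributes a p orbital); 2 ring double bonds (4 π electrons) plus a heteroatom lone pair (2) give 6 π electrons. That satisfies 4n+2 with n=1, so ring E is aromatic (imidazole).
Ring F is planar and fully conjugated; 3 ring double bonds give 6 π electrons. Since 6 = 4n+2 (n=1), ring F is aromatic (benzene ring).
Ring G has two sp³ carbons, so it is not fully conjugated — not aromatic (oxolane ring).
Aromatic: A, B, E, F. Total: 4.

4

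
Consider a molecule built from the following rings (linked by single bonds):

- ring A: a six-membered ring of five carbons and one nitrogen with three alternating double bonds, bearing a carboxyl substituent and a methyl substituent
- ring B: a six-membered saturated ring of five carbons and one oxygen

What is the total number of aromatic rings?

Ring A is planar and fully conjugated; 3 ring double bonds give 6 π electrons. That satisfies 4n+2 with n=1, so ring A is aromatic (pyridine).
Ring B has only sp³ atoms, so it is not fully conjugated — not aromatic (tetrahydropyran).
Aromatic: A. Total: 1.

1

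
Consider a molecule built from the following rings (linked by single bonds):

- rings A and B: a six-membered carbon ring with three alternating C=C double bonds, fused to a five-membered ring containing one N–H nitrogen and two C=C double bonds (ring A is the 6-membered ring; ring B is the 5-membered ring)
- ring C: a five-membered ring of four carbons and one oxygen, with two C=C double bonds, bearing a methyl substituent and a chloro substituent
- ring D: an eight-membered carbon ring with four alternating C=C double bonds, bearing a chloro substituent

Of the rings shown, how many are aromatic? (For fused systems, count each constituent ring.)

Rings A and B form a fused bicyclic system (with one N–H) with 9 sp² atoms and 10 π electrons from ring double bonds plus a heteroatom lone pair. 10 = 4(2)+2, so the system is aromatic and both rings count as aromatic (indole).
Ring C has a continuous p-orbital overlap around the ring; 2 ring double bonds (4 π electrons) plus a heteroatom lone pair (2) give 6 π electrons. That satisfies 4n+2 with n=1, so ring C is aromatic (furan).
Ring D has only sp² ring atoms; a planar conformation would have a fully conjugated π system of 8 electrons. But 8 = 4(2), which is 4n not 4n+2, so ring D is not aromatic (cyclooctatetraene) — cyclooctatetraene distorts into a non-planar tub to avoid antiaromaticity.
Aromatic: A, B, C. Total: 3.

3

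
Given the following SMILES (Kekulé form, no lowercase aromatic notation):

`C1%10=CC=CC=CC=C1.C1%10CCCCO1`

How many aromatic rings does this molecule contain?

The SMILES encodes an eight-membered carbon ring with four alternating C=C double bonds; a six-membered saturated ring of five carbons and one oxygen.
The 8-membered ring has only sp² ring atoms; a planar conformation would have a fully conjugated π system of 8 electrons. But 8 = 4(2), which is 4n not 4n+2, so it is not aromatic (cyclooctatetraene) — cyclooctatetraene distorts into a non-planar tub to avoid antiaromaticity.
The 6-membered ring with one oxygen has only sp³ atoms, so it is not fully conjugated — not aromatic (tetrahydropyran).
None of the rings are aromatic. Total: 0.

0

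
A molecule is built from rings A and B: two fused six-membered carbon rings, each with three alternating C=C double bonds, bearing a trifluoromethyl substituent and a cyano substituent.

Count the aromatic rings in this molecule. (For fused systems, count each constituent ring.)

2

Rings A and B form a fused bicyclic system with 10 sp² atoms and 10 π electrons from ring double bonds. 10 = 4(2)+2, so the system is aromatic and both rings count as aromatic (naphthalene).
Aromatic: A, B. Total: 2.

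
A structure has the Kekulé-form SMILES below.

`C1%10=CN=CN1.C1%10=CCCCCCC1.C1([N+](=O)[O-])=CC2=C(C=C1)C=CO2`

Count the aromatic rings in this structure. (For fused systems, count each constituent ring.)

The SMILES encodes a five-membered ring with nitrogens at positions 1 and 3 (one bearing H, one in a C=N bond) and two double bonds; an eight-membered carbon ring with one C=C double bond; a six-membered carbon ring with three alternating C=C double bonds, fused to a five-membered ring containing one oxygen and two C=C double bonds.
The 5-membered ring with two nitrogens (one N–H, one =N–) is fully conjugated (every ring atom contributes a p orbital); 2 ring double bonds (4 π electrons) plus a heteroatom lone pair (2) give 6 π electrons. Since 6 = 4n+2 (n=1), it is aromatic (imidazole).
The 8-membered ring has six sp³ carbons, so it is not fully conjugated — not aromatic (cyclooctene).
The fused 6/5-membered bicyclic (with one oxygen) is a single π system with 9 sp² atoms and 10 π electrons from ring double bonds plus a heteroatom lone pair. 10 = 4(2)+2, so the system is aromatic and both rings count as aromatic (benzofuran).
3 of the 4 rings are aromatic. Total: 3.

3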